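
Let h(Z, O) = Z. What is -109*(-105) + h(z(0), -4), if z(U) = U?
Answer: 11445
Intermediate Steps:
-109*(-105) + h(z(0), -4) = -109*(-105) + 0 = 11445 + 0 = 11445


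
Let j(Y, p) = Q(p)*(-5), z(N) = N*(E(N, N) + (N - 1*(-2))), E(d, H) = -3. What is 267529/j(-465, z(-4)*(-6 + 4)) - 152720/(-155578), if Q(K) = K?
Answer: 20826085381/15557800 ≈ 1338.6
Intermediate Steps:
z(N) = N*(-1 + N) (z(N) = N*(-3 + (N - 1*(-2))) = N*(-3 + (N + 2)) = N*(-3 + (2 + N)) = N*(-1 + N))
j(Y, p) = -5*p (j(Y, p) = p*(-5) = -5*p)
267529/j(-465, z(-4)*(-6 + 4)) - 152720/(-155578) = 267529/((-5*(-4*(-1 - 4))*(-6 + 4))) - 152720/(-155578) = 267529/((-5*(-4*(-5))*(-2))) - 152720*(-1/155578) = 267529/((-100*(-2))) + 76360/77789 = 267529/((-5*(-40))) + 76360/77789 = 267529/200 + 76360/77789 = 20826085381/15557800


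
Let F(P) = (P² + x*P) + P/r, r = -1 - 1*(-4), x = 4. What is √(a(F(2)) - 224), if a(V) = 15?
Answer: I*√209 ≈ 14.457*I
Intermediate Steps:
r = 3 (r = -1 + 4 = 3)
F(P) = P² + 13*P/3 (F(P) = (P² + 4*P) + P/3 = P² + 13*P/3)
√(a(F(2)) - 224) = √(15 - 224) = √(-209) = I*√209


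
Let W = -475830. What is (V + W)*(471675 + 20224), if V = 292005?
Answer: -90423333675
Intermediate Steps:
(V + W)*(471675 + 20224) = (292005 - 475830)*(471675 + 20224) = -183825*491899 = -90423333675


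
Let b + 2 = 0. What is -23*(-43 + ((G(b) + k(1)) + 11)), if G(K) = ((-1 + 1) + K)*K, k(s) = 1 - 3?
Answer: 690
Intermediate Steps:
b = -2 (b = -2 + 0 = -2)
k(s) = -2
G(K) = K**2 (G(K) = (0 + K)*K = K*K = K**2)
-23*(-43 + ((G(b) + k(1)) + 11)) = -23*(-43 + (((-2)**2 - 2) + 11)) = -23*(-43 + ((4 - 2) + 11)) = -23*(-43 + (2 + 11)) = -23*(-43 + 13) = -23*(-30) = 690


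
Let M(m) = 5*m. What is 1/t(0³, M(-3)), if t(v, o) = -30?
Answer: -1/30 ≈ -0.033333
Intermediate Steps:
1/t(0³, M(-3)) = 1/(-30) = -1/30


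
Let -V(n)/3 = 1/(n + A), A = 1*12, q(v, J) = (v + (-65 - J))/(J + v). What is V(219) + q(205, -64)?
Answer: 5189/3619 ≈ 1.4338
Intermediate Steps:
q(v, J) = (-65 + v - J)/(J + v)
A = 12
V(n) = -3/(12 + n) (V(n) = -3/(n + 12) = -3/(12 + n))
V(219) + q(205, -64) = -3/(12 + 219) + (-65 + 205 - 1*(-64))/(-64 + 205) = -3/231 + (-65 + 205 + 64)/141 = -3*1/231 + (1/141)*204 = -1/77 + 68/47 = 5189/3619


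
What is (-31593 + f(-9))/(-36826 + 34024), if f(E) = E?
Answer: 5267/467 ≈ 11.278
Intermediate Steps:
(-31593 + f(-9))/(-36826 + 34024) = (-31593 - 9)/(-36826 + 34024) = -31602/(-2802) = -31602*(-1/2802) = 5267/467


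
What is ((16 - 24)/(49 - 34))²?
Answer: 64/225 ≈ 0.28444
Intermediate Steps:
((16 - 24)/(49 - 34))² = (-8/15)² = 64/225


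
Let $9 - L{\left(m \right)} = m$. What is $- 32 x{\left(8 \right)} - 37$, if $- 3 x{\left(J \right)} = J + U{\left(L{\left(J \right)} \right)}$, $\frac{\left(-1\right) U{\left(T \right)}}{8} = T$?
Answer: $-37$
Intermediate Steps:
$L{\left(m \right)} = 9 - m$
$U{\left(T \right)} = - 8 T$
$x{\left(J \right)} = 24 - 3 J$ ($x{\left(J \right)} = - \frac{J - 8 \left(9 - J\right)}{3} = - \frac{J + \left(-72 + 8 J\right)}{3} = - \frac{-72 + 9 J}{3} = 24 - 3 J$)
$- 32 x{\left(8 \right)} - 37 = - 32 \left(24 - 24\right) - 37 = \left(-32\right) 0 - 37 = 0 - 37 = -37$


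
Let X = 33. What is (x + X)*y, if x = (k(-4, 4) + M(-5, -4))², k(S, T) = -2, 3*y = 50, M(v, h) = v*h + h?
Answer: 11450/3 ≈ 3816.7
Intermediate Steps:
M(v, h) = h + h*v (M(v, h) = h*v + h = h + h*v)
y = 50/3 (y = (⅓)*50 = 50/3 ≈ 16.667)
x = 196 (x = (-2 - 4*(1 - 5))² = (-2 - 4*(-4))² = (-2 + 16)² = 14² = 196)
(x + X)*y = (196 + 33)*(50/3) = 229*(50/3) = 11450/3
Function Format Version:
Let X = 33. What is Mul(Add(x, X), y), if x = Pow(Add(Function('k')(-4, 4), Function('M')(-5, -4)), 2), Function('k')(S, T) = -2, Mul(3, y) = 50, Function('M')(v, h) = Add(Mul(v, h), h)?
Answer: Rational(11450, 3) ≈ 3816.7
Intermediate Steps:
Function('M')(v, h) = Add(h, Mul(h, v)) (Function('M')(v, h) = Add(Mul(h, v), h) = Add(h, Mul(h, v)))
y = Rational(50, 3) (y = Mul(Rational(1, 3), 50) = Rational(50, 3) ≈ 16.667)
x = 196 (x = Pow(Add(-2, Mul(-4, Add(1, -5))), 2) = Pow(Add(-2, Mul(-4, -4)), 2) = Pow(Add(-2, 16), 2) = Pow(14, 2) = 196)
Mul(Add(x, X), y) = Mul(Add(196, 33), Rational(50, 3)) = Mul(229, Rational(50, 3)) = Rational(11450, 3)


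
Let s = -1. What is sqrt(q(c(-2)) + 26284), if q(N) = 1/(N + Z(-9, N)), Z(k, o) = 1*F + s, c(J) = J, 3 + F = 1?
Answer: sqrt(657095)/5 ≈ 162.12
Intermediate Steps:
F = -2 (F = -3 + 1 = -2)
Z(k, o) = -3 (Z(k, o) = 1*(-2) - 1 = -2 - 1 = -3)
q(N) = 1/(-3 + N) (q(N) = 1/(N - 3) = 1/(-3 + N))
sqrt(q(c(-2)) + 26284) = sqrt(1/(-3 - 2) + 26284) = sqrt(1/(-5) + 26284) = sqrt(-1/5 + 26284) = sqrt(131419/5) = sqrt(657095)/5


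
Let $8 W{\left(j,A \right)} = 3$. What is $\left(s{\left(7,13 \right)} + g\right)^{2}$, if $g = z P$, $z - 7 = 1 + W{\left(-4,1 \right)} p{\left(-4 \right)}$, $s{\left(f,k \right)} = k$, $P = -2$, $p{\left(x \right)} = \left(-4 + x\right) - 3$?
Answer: $\frac{441}{16} \approx 27.563$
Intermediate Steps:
$W{\left(j,A \right)} = \frac{3}{8}$ ($W{\left(j,A \right)} = \frac{1}{8} \cdot 3 = \frac{3}{8}$)
$p{\left(x \right)} = -7 + x$
$z = \frac{31}{8}$ ($z = 7 + \left(1 + \frac{3 \left(-7 - 4\right)}{8}\right) = 7 + \left(1 + \frac{3}{8} \left(-11\right)\right) = 7 + \left(1 - \frac{33}{8}\right) = 7 - \frac{25}{8} = \frac{31}{8} \approx 3.875$)
$g = - \frac{31}{4}$ ($g = \frac{31}{8} \left(-2\right) = - \frac{31}{4} \approx -7.75$)
$\left(s{\left(7,13 \right)} + g\right)^{2} = \left(13 - \frac{31}{4}\right)^{2} = \left(\frac{21}{4}\right)^{2} = \frac{441}{16}$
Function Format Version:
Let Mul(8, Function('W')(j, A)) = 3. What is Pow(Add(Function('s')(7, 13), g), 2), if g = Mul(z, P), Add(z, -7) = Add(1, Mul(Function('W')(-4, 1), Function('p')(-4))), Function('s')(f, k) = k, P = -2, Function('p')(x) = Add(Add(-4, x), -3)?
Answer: Rational(441, 16) ≈ 27.563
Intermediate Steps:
Function('W')(j, A) = Rational(3, 8) (Function('W')(j, A) = Mul(Rational(1, 8), 3) = Rational(3, 8))
Function('p')(x) = Add(-7, x)
z = Rational(31, 8) (z = Add(7, Add(1, Mul(Rational(3, 8), Add(-7, -4)))) = Add(7, Add(1, Mul(Rational(3, 8), -11))) = Add(7, Add(1, Rational(-33, 8))) = Add(7, Rational(-25, 8)) = Rational(31, 8) ≈ 3.8750)
g = Rational(-31, 4) (g = Mul(Rational(31, 8), -2) = Rational(-31, 4) ≈ -7.7500)
Pow(Add(Function('s')(7, 13), g), 2) = Pow(Add(13, Rational(-31, 4)), 2) = Pow(Rational(21, 4), 2) = Rational(441, 16)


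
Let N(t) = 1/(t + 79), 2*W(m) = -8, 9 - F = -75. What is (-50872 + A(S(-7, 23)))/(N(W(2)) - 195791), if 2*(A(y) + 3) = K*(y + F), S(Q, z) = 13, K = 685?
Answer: 2647875/29368648 ≈ 0.090160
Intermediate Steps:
F = 84 (F = 9 - 1*(-75) = 9 + 75 = 84)
W(m) = -4 (W(m) = (½)*(-8) = -4)
N(t) = 1/(79 + t)
A(y) = 28767 + 685*y/2 (A(y) = -3 + (685*(y + 84))/2 = -3 + (685*(84 + y))/2 = -3 + (57540 + 685*y)/2 = -3 + (28770 + 685*y/2) = 28767 + 685*y/2)
(-50872 + A(S(-7, 23)))/(N(W(2)) - 195791) = (-50872 + (28767 + (685/2)*13))/(1/(79 - 4) - 195791) = (-50872 + (28767 + 8905/2))/(1/75 - 195791) = (-50872 + 66439/2)/(1/75 - 195791) = -35305/(2*(-14684324/75)) = -35305/2*(-75/14684324) = 2647875/29368648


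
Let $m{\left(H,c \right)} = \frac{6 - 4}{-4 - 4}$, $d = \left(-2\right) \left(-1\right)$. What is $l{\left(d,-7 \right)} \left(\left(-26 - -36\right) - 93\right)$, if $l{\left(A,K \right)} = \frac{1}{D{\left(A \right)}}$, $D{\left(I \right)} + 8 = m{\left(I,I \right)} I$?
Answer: $\frac{166}{17} \approx 9.7647$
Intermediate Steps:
$d = 2$
$m{\left(H,c \right)} = - \frac{1}{4}$ ($m{\left(H,c \right)} = \frac{2}{-8} = 2 \left(- \frac{1}{8}\right) = - \frac{1}{4}$)
$D{\left(I \right)} = -8 - \frac{I}{4}$
$l{\left(A,K \right)} = \frac{1}{-8 - \frac{A}{4}}$
$l{\left(d,-7 \right)} \left(\left(-26 - -36\right) - 93\right) = \frac{4}{-32 - 2} \left(\left(-26 - -36\right) - 93\right) = \frac{4}{-32 - 2} \left(\left(-26 + 36\right) - 93\right) = \frac{4}{-34} \left(10 - 93\right) = 4 \left(- \frac{1}{34}\right) \left(-83\right) = \left(- \frac{2}{17}\right) \left(-83\right) = \frac{166}{17}$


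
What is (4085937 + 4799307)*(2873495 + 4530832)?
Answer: 65789252050788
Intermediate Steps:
(4085937 + 4799307)*(2873495 + 4530832) = 8885244*7404327 = 65789252050788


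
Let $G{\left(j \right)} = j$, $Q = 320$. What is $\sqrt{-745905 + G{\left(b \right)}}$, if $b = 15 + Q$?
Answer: $i \sqrt{745570} \approx 863.46 i$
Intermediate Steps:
$b = 335$ ($b = 15 + 320 = 335$)
$\sqrt{-745905 + G{\left(b \right)}} = \sqrt{-745905 + 335} = \sqrt{-745570} = i \sqrt{745570}$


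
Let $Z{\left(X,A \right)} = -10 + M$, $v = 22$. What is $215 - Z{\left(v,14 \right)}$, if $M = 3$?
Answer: $222$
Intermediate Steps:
$Z{\left(X,A \right)} = -7$ ($Z{\left(X,A \right)} = -10 + 3 = -7$)
$215 - Z{\left(v,14 \right)} = 215 - -7 = 215 + 7 = 222$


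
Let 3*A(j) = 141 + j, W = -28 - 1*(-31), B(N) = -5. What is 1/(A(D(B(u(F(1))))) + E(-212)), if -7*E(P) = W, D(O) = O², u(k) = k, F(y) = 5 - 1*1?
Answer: 21/1153 ≈ 0.018213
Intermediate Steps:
F(y) = 4 (F(y) = 5 - 1 = 4)
W = 3 (W = -28 + 31 = 3)
E(P) = -3/7 (E(P) = -⅐*3 = -3/7)
A(j) = 47 + j/3 (A(j) = (141 + j)/3 = 47 + j/3)
1/(A(D(B(u(F(1))))) + E(-212)) = 1/((47 + (⅓)*(-5)²) - 3/7) = 1/((47 + (⅓)*25) - 3/7) = 1/((47 + 25/3) - 3/7) = 1/(166/3 - 3/7) = 1/(1153/21) = 21/1153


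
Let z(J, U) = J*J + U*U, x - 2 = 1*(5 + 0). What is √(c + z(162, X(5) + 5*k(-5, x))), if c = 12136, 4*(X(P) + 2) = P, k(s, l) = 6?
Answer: √627769/4 ≈ 198.08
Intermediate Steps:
x = 7 (x = 2 + 1*(5 + 0) = 2 + 1*5 = 2 + 5 = 7)
X(P) = -2 + P/4
z(J, U) = J² + U²
√(c + z(162, X(5) + 5*k(-5, x))) = √(12136 + (162² + ((-2 + (¼)*5) + 5*6)²)) = √(12136 + (26244 + ((-2 + 5/4) + 30)²)) = √(12136 + (26244 + (-¾ + 30)²)) = √(12136 + (26244 + (117/4)²)) = √(12136 + (26244 + 13689/16)) = √(12136 + 433593/16) = √(627769/16) = √627769/4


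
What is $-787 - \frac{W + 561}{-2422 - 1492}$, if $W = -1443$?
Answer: $- \frac{1540600}{1957} \approx -787.23$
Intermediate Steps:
$-787 - \frac{W + 561}{-2422 - 1492} = -787 - \frac{-1443 + 561}{-2422 - 1492} = -787 - - \frac{882}{-3914} = -787 - \left(-882\right) \left(- \frac{1}{3914}\right) = -787 - \frac{441}{1957} = - \frac{1540600}{1957}$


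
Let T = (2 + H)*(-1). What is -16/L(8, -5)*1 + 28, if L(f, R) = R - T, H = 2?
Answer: 44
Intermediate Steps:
T = -4 (T = (2 + 2)*(-1) = 4*(-1) = -4)
L(f, R) = 4 + R (L(f, R) = R - 1*(-4) = R + 4 = 4 + R)
-16/L(8, -5)*1 + 28 = -16/(4 - 5)*1 + 28 = -16/(-1)*1 + 28 = -16*(-1)*1 + 28 = 16*1 + 28 = 16 + 28 = 44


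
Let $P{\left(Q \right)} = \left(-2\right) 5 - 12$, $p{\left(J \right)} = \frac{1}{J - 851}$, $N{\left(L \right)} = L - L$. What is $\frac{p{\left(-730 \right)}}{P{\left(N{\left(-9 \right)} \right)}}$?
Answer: $\frac{1}{34782} \approx 2.8751 \cdot 10^{-5}$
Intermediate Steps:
$N{\left(L \right)} = 0$
$p{\left(J \right)} = \frac{1}{-851 + J}$
$P{\left(Q \right)} = -22$ ($P{\left(Q \right)} = -10 - 12 = -22$)
$\frac{p{\left(-730 \right)}}{P{\left(N{\left(-9 \right)} \right)}} = \frac{1}{\left(-851 - 730\right) \left(-22\right)} = \frac{1}{-1581} \left(- \frac{1}{22}\right) = \left(- \frac{1}{1581}\right) \left(- \frac{1}{22}\right) = \frac{1}{34782}$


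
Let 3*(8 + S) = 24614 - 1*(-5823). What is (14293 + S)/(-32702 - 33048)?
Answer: -36646/98625 ≈ -0.37157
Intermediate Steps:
S = 30413/3 (S = -8 + (24614 - 1*(-5823))/3 = -8 + (24614 + 5823)/3 = -8 + (1/3)*30437 = -8 + 30437/3 = 30413/3 ≈ 10138.)
(14293 + S)/(-32702 - 33048) = (14293 + 30413/3)/(-32702 - 33048) = (73292/3)/(-65750) = (73292/3)*(-1/65750) = -36646/98625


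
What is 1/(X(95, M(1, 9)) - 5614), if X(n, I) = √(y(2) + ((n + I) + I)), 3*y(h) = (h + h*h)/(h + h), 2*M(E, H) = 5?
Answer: -11228/63033791 - √402/63033791 ≈ -0.00017844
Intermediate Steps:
M(E, H) = 5/2 (M(E, H) = (½)*5 = 5/2)
y(h) = (h + h²)/(6*h) (y(h) = ((h + h*h)/(h + h))/3 = ((h + h²)/((2*h)))/3 = ((h + h²)*(1/(2*h)))/3 = ((h + h²)/(2*h))/3 = (h + h²)/(6*h))
X(n, I) = √(½ + n + 2*I) (X(n, I) = √((⅙ + (⅙)*2) + ((n + I) + I)) = √((⅙ + ⅓) + ((I + n) + I)) = √(½ + (n + 2*I)) = √(½ + n + 2*I))
1/(X(95, M(1, 9)) - 5614) = 1/(√(2 + 4*95 + 8*(5/2))/2 - 5614) = 1/(√(2 + 380 + 20)/2 - 5614) = 1/(√402/2 - 5614) = 1/(-5614 + √402/2)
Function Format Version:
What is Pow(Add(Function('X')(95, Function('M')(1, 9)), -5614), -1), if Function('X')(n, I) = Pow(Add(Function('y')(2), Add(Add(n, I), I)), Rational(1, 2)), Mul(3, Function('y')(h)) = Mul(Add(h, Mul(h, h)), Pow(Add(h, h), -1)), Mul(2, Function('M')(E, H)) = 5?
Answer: Add(Rational(-11228, 63033791), Mul(Rational(-1, 63033791), Pow(402, Rational(1, 2)))) ≈ -0.00017844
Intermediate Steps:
Function('M')(E, H) = Rational(5, 2) (Function('M')(E, H) = Mul(Rational(1, 2), 5) = Rational(5, 2))
Function('y')(h) = Mul(Rational(1, 6), Pow(h, -1), Add(h, Pow(h, 2))) (Function('y')(h) = Mul(Rational(1, 3), Mul(Add(h, Mul(h, h)), Pow(Add(h, h), -1))) = Mul(Rational(1, 3), Mul(Add(h, Pow(h, 2)), Pow(Mul(2, h), -1))) = Mul(Rational(1, 3), Mul(Add(h, Pow(h, 2)), Mul(Rational(1, 2), Pow(h, -1)))) = Mul(Rational(1, 3), Mul(Rational(1, 2), Pow(h, -1), Add(h, Pow(h, 2)))) = Mul(Rational(1, 6), Pow(h, -1), Add(h, Pow(h, 2))))
Function('X')(n, I) = Pow(Add(Rational(1, 2), n, Mul(2, I)), Rational(1, 2)) (Function('X')(n, I) = Pow(Add(Add(Rational(1, 6), Mul(Rational(1, 6), 2)), Add(Add(n, I), I)), Rational(1, 2)) = Pow(Add(Add(Rational(1, 6), Rational(1, 3)), Add(Add(I, n), I)), Rational(1, 2)) = Pow(Add(Rational(1, 2), Add(n, Mul(2, I))), Rational(1, 2)) = Pow(Add(Rational(1, 2), n, Mul(2, I)), Rational(1, 2)))
Pow(Add(Function('X')(95, Function('M')(1, 9)), -5614), -1) = Pow(Add(Mul(Rational(1, 2), Pow(Add(2, Mul(4, 95), Mul(8, Rational(5, 2))), Rational(1, 2))), -5614), -1) = Pow(Add(Mul(Rational(1, 2), Pow(Add(2, 380, 20), Rational(1, 2))), -5614), -1) = Pow(Add(Mul(Rational(1, 2), Pow(402, Rational(1, 2))), -5614), -1) = Pow(Add(-5614, Mul(Rational(1, 2), Pow(402, Rational(1, 2)))), -1)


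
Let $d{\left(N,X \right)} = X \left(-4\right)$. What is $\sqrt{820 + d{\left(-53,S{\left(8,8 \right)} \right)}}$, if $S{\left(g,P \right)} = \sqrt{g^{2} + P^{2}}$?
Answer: $2 \sqrt{205 - 8 \sqrt{2}} \approx 27.834$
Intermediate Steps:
$S{\left(g,P \right)} = \sqrt{P^{2} + g^{2}}$
$d{\left(N,X \right)} = - 4 X$
$\sqrt{820 + d{\left(-53,S{\left(8,8 \right)} \right)}} = \sqrt{820 - 4 \sqrt{8^{2} + 8^{2}}} = \sqrt{820 - 4 \sqrt{64 + 64}} = \sqrt{820 - 4 \sqrt{128}} = \sqrt{820 - 4 \cdot 8 \sqrt{2}} = \sqrt{820 - 32 \sqrt{2}}$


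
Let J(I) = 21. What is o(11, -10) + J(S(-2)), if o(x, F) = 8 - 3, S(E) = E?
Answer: 26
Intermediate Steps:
o(x, F) = 5
o(11, -10) + J(S(-2)) = 5 + 21 = 26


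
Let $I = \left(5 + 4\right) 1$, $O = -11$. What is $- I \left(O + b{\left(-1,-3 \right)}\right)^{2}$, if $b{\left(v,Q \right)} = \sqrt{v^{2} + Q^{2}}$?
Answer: $-1179 + 198 \sqrt{10} \approx -552.87$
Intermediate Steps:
$I = 9$ ($I = 9 \cdot 1 = 9$)
$b{\left(v,Q \right)} = \sqrt{Q^{2} + v^{2}}$
$- I \left(O + b{\left(-1,-3 \right)}\right)^{2} = \left(-1\right) 9 \left(-11 + \sqrt{\left(-3\right)^{2} + \left(-1\right)^{2}}\right)^{2} = - 9 \left(-11 + \sqrt{9 + 1}\right)^{2} = - 9 \left(-11 + \sqrt{10}\right)^{2}$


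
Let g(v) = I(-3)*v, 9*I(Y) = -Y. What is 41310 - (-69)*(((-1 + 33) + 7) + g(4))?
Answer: 44093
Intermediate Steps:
I(Y) = -Y/9 (I(Y) = (-Y)/9 = -Y/9)
g(v) = v/3 (g(v) = (-⅑*(-3))*v = v/3)
41310 - (-69)*(((-1 + 33) + 7) + g(4)) = 41310 - (-69)*(((-1 + 33) + 7) + (⅓)*4) = 41310 - (-69)*((32 + 7) + 4/3) = 41310 - (-69)*(39 + 4/3) = 41310 - (-69)*121/3 = 41310 - 1*(-2783) = 41310 + 2783 = 44093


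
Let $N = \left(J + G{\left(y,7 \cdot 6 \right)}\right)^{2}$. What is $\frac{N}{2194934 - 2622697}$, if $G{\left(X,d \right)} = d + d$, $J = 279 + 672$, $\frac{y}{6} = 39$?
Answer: $- \frac{1071225}{427763} \approx -2.5042$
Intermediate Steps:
$y = 234$ ($y = 6 \cdot 39 = 234$)
$J = 951$
$G{\left(X,d \right)} = 2 d$
$N = 1071225$ ($N = \left(951 + 2 \cdot 7 \cdot 6\right)^{2} = \left(951 + 2 \cdot 42\right)^{2} = \left(951 + 84\right)^{2} = 1035^{2} = 1071225$)
$\frac{N}{2194934 - 2622697} = \frac{1071225}{2194934 - 2622697} = \frac{1071225}{-427763} = 1071225 \left(- \frac{1}{427763}\right) = - \frac{1071225}{427763}$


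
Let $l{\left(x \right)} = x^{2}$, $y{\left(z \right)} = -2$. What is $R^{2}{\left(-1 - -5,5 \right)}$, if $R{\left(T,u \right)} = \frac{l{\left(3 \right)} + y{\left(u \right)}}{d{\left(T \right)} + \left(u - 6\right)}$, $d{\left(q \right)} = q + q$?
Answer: $1$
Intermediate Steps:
$d{\left(q \right)} = 2 q$
$R{\left(T,u \right)} = \frac{7}{-6 + u + 2 T}$ ($R{\left(T,u \right)} = \frac{3^{2} - 2}{2 T + \left(u - 6\right)} = \frac{9 - 2}{2 T + \left(-6 + u\right)} = \frac{7}{-6 + u + 2 T}$)
$R^{2}{\left(-1 - -5,5 \right)} = \left(\frac{7}{-6 + 5 + 2 \left(-1 - -5\right)}\right)^{2} = \left(\frac{7}{-6 + 5 + 2 \left(-1 + 5\right)}\right)^{2} = \left(\frac{7}{-6 + 5 + 2 \cdot 4}\right)^{2} = \left(\frac{7}{-6 + 5 + 8}\right)^{2} = \left(\frac{7}{7}\right)^{2} = \left(7 \cdot \frac{1}{7}\right)^{2} = 1^{2} = 1$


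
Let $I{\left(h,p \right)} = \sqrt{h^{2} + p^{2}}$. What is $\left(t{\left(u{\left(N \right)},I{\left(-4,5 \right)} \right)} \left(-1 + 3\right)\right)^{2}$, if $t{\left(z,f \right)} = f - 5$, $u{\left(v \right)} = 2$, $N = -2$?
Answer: $264 - 40 \sqrt{41} \approx 7.875$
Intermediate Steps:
$t{\left(z,f \right)} = -5 + f$
$\left(t{\left(u{\left(N \right)},I{\left(-4,5 \right)} \right)} \left(-1 + 3\right)\right)^{2} = \left(\left(-5 + \sqrt{\left(-4\right)^{2} + 5^{2}}\right) \left(-1 + 3\right)\right)^{2} = \left(\left(-5 + \sqrt{16 + 25}\right) 2\right)^{2} = \left(\left(-5 + \sqrt{41}\right) 2\right)^{2} = \left(-10 + 2 \sqrt{41}\right)^{2}$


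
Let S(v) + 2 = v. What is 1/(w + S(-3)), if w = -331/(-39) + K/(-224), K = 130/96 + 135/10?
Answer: 46592/159385 ≈ 0.29232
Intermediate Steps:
K = 713/48 (K = 130*(1/96) + 135*(⅒) = 65/48 + 27/2 = 713/48 ≈ 14.854)
S(v) = -2 + v
w = 392345/46592 (w = -331/(-39) + (713/48)/(-224) = -331*(-1/39) + (713/48)*(-1/224) = 331/39 - 713/10752 = 392345/46592 ≈ 8.4209)
1/(w + S(-3)) = 1/(392345/46592 + (-2 - 3)) = 1/(392345/46592 - 5) = 1/(159385/46592) = 46592/159385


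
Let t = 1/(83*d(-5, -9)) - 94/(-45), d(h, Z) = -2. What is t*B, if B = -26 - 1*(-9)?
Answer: -264503/7470 ≈ -35.409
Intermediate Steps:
B = -17 (B = -26 + 9 = -17)
t = 15559/7470 (t = 1/(83*(-2)) - 94/(-45) = (1/83)*(-½) - 94*(-1/45) = -1/166 + 94/45 = 15559/7470 ≈ 2.0829)
t*B = (15559/7470)*(-17) = -264503/7470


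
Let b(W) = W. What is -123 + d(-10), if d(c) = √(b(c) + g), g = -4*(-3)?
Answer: -123 + √2 ≈ -121.59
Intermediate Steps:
g = 12
d(c) = √(12 + c) (d(c) = √(c + 12) = √(12 + c))
-123 + d(-10) = -123 + √(12 - 10) = -123 + √2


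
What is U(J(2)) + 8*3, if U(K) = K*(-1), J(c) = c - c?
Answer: 24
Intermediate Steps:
J(c) = 0
U(K) = -K
U(J(2)) + 8*3 = -1*0 + 8*3 = 0 + 24 = 24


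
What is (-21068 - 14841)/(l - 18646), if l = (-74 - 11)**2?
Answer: 35909/11421 ≈ 3.1441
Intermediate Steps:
l = 7225 (l = (-85)**2 = 7225)
(-21068 - 14841)/(l - 18646) = (-21068 - 14841)/(7225 - 18646) = -35909/(-11421) = -35909*(-1/11421) = 35909/11421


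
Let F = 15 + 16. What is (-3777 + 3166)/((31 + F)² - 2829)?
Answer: -611/1015 ≈ -0.60197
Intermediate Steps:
F = 31
(-3777 + 3166)/((31 + F)² - 2829) = (-3777 + 3166)/((31 + 31)² - 2829) = -611/(62² - 2829) = -611/(3844 - 2829) = -611/1015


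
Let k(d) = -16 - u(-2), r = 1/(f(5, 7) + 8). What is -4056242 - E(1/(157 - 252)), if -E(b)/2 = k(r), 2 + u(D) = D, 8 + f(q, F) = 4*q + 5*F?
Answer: -4056266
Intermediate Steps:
f(q, F) = -8 + 4*q + 5*F (f(q, F) = -8 + (4*q + 5*F) = -8 + 4*q + 5*F)
u(D) = -2 + D
r = 1/55 (r = 1/((-8 + 4*5 + 5*7) + 8) = 1/((-8 + 20 + 35) + 8) = 1/(47 + 8) = 1/55 ≈ 0.018182)
k(d) = -12 (k(d) = -16 - (-2 - 2) = -16 - 1*(-4) = -16 + 4 = -12)
E(b) = 24 (E(b) = -2*(-12) = 24)
-4056242 - E(1/(157 - 252)) = -4056242 - 1*24 = -4056242 - 24 = -4056266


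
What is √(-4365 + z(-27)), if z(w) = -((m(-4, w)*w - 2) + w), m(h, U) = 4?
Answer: 2*I*√1057 ≈ 65.023*I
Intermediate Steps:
z(w) = 2 - 5*w (z(w) = -((4*w - 2) + w) = -((-2 + 4*w) + w) = -(-2 + 5*w) = 2 - 5*w)
√(-4365 + z(-27)) = √(-4365 + (2 - 5*(-27))) = √(-4365 + (2 + 135)) = √(-4365 + 137) = √(-4228) = 2*I*√1057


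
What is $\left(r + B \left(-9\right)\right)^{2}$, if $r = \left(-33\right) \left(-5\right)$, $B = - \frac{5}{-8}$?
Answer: $\frac{1625625}{64} \approx 25400.0$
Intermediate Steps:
$B = \frac{5}{8}$ ($B = \left(-5\right) \left(- \frac{1}{8}\right) = \frac{5}{8} \approx 0.625$)
$r = 165$
$\left(r + B \left(-9\right)\right)^{2} = \left(165 + \frac{5}{8} \left(-9\right)\right)^{2} = \left(165 - \frac{45}{8}\right)^{2} = \left(\frac{1275}{8}\right)^{2} = \frac{1625625}{64}$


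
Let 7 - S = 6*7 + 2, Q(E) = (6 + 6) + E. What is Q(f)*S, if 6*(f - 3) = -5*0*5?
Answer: -555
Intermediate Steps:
f = 3 (f = 3 + (-5*0*5)/6 = 3 + (0*5)/6 = 3 + (1/6)*0 = 3 + 0 = 3)
Q(E) = 12 + E
S = -37 (S = 7 - (6*7 + 2) = 7 - (42 + 2) = 7 - 1*44 = 7 - 44 = -37)
Q(f)*S = (12 + 3)*(-37) = 15*(-37) = -555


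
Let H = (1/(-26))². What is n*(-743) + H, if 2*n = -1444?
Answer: 362637497/676 ≈ 5.3645e+5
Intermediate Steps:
n = -722 (n = (½)*(-1444) = -722)
H = 1/676 (H = (-1/26)² = 1/676 ≈ 0.0014793)
n*(-743) + H = -722*(-743) + 1/676 = 536446 + 1/676 = 362637497/676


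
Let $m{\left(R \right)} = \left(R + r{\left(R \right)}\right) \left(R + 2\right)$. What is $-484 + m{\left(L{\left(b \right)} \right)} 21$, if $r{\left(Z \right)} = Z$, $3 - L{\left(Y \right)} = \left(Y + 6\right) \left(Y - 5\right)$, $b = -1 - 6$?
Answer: $2162$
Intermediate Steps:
$b = -7$ ($b = -1 - 6 = -7$)
$L{\left(Y \right)} = 3 - \left(-5 + Y\right) \left(6 + Y\right)$ ($L{\left(Y \right)} = 3 - \left(Y + 6\right) \left(Y - 5\right) = 3 - \left(6 + Y\right) \left(-5 + Y\right) = 3 - \left(-5 + Y\right) \left(6 + Y\right)$)
$m{\left(R \right)} = 2 R \left(2 + R\right)$ ($m{\left(R \right)} = \left(R + R\right) \left(R + 2\right) = 2 R \left(2 + R\right)$)
$-484 + m{\left(L{\left(b \right)} \right)} 21 = -484 + 2 \left(33 - -7 - \left(-7\right)^{2}\right) \left(2 - 9\right) 21 = -484 + 2 \left(33 + 7 - 49\right) \left(2 + \left(33 + 7 - 49\right)\right) 21 = -484 + 2 \left(-9\right) \left(2 - 9\right) 21 = -484 + 2 \left(-9\right) \left(-7\right) 21 = -484 + 126 \cdot 21 = -484 + 2646 = 2162$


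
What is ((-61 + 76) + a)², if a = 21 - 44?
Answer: 64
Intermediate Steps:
a = -23
((-61 + 76) + a)² = ((-61 + 76) - 23)² = (15 - 23)² = (-8)² = 64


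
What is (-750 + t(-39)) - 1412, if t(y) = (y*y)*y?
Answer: -61481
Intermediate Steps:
t(y) = y**3 (t(y) = y**2*y = y**3)
(-750 + t(-39)) - 1412 = (-750 + (-39)**3) - 1412 = (-750 - 59319) - 1412 = -60069 - 1412 = -61481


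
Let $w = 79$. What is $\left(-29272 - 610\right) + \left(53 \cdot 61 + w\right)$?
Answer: $-26570$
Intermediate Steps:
$\left(-29272 - 610\right) + \left(53 \cdot 61 + w\right) = \left(-29272 - 610\right) + \left(53 \cdot 61 + 79\right) = -29882 + \left(3233 + 79\right) = -29882 + 3312 = -26570$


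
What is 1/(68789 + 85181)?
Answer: 1/153970 ≈ 6.4948e-6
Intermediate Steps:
1/(68789 + 85181) = 1/153970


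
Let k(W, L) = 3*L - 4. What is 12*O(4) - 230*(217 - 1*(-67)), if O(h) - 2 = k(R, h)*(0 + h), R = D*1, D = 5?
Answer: -64912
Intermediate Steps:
R = 5 (R = 5*1 = 5)
k(W, L) = -4 + 3*L
O(h) = 2 + h*(-4 + 3*h) (O(h) = 2 + (-4 + 3*h)*(0 + h) = 2 + (-4 + 3*h)*h = 2 + h*(-4 + 3*h))
12*O(4) - 230*(217 - 1*(-67)) = 12*(2 + 4*(-4 + 3*4)) - 230*(217 - 1*(-67)) = 12*(2 + 4*(-4 + 12)) - 230*(217 + 67) = 12*(2 + 4*8) - 230*284 = 12*(2 + 32) - 65320 = 12*34 - 65320 = 408 - 65320 = -64912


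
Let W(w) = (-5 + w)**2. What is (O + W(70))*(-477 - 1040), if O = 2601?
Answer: -10355042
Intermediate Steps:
(O + W(70))*(-477 - 1040) = (2601 + (-5 + 70)**2)*(-477 - 1040) = (2601 + 65**2)*(-1517) = (2601 + 4225)*(-1517) = 6826*(-1517) = -10355042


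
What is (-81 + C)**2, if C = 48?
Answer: 1089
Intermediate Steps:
(-81 + C)**2 = (-81 + 48)**2 = (-33)**2 = 1089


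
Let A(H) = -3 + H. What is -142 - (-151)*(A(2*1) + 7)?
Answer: 764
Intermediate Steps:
-142 - (-151)*(A(2*1) + 7) = -142 - (-151)*((-3 + 2*1) + 7) = -142 - (-151)*((-3 + 2) + 7) = -142 - (-151)*(-1 + 7) = -142 - (-151)*6 = -142 - 151*(-6) = -142 + 906 = 764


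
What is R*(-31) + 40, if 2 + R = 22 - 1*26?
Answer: 226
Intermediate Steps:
R = -6 (R = -2 + (22 - 1*26) = -2 + (22 - 26) = -2 - 4 = -6)
R*(-31) + 40 = -6*(-31) + 40 = 186 + 40 = 226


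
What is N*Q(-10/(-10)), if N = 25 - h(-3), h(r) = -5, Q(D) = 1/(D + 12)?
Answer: 30/13 ≈ 2.3077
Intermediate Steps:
Q(D) = 1/(12 + D)
N = 30 (N = 25 - 1*(-5) = 25 + 5 = 30)
N*Q(-10/(-10)) = 30/(12 - 10/(-10)) = 30/(12 - 10*(-⅒)) = 30/(12 + 1) = 30/13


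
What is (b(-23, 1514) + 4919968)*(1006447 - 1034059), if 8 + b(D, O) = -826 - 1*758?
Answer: -135806198112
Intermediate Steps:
b(D, O) = -1592 (b(D, O) = -8 + (-826 - 1*758) = -8 + (-826 - 758) = -8 - 1584 = -1592)
(b(-23, 1514) + 4919968)*(1006447 - 1034059) = (-1592 + 4919968)*(1006447 - 1034059) = 4918376*(-27612) = -135806198112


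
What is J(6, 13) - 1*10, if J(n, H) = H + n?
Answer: 9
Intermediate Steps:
J(6, 13) - 1*10 = (13 + 6) - 1*10 = 19 - 10 = 9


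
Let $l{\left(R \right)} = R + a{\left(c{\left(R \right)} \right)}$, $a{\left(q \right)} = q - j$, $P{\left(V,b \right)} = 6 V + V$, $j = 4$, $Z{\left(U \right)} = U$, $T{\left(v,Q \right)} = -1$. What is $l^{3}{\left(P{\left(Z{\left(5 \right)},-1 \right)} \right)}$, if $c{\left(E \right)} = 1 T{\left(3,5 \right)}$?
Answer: $27000$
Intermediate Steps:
$P{\left(V,b \right)} = 7 V$
$c{\left(E \right)} = -1$ ($c{\left(E \right)} = 1 \left(-1\right) = -1$)
$a{\left(q \right)} = -4 + q$ ($a{\left(q \right)} = q - 4 = -4 + q$)
$l{\left(R \right)} = -5 + R$ ($l{\left(R \right)} = R - 5 = -5 + R$)
$l^{3}{\left(P{\left(Z{\left(5 \right)},-1 \right)} \right)} = \left(-5 + 7 \cdot 5\right)^{3} = \left(-5 + 35\right)^{3} = 30^{3} = 27000$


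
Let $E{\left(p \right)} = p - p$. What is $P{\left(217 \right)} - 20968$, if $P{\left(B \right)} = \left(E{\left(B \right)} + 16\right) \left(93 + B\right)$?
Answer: $-16008$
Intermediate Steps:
$E{\left(p \right)} = 0$
$P{\left(B \right)} = 1488 + 16 B$ ($P{\left(B \right)} = \left(0 + 16\right) \left(93 + B\right) = 16 \left(93 + B\right) = 1488 + 16 B$)
$P{\left(217 \right)} - 20968 = \left(1488 + 16 \cdot 217\right) - 20968 = \left(1488 + 3472\right) - 20968 = 4960 - 20968 = -16008$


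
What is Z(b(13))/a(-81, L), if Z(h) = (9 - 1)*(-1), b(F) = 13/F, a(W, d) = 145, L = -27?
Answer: -8/145 ≈ -0.055172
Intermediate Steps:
Z(h) = -8 (Z(h) = 8*(-1) = -8)
Z(b(13))/a(-81, L) = -8/145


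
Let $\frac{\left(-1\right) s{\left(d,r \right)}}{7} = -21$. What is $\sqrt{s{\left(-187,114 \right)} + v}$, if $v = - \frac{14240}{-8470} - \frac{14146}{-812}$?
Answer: $\frac{\sqrt{3312938482}}{4466} \approx 12.888$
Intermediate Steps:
$s{\left(d,r \right)} = 147$ ($s{\left(d,r \right)} = \left(-7\right) \left(-21\right) = 147$)
$v = \frac{938425}{49126}$ ($v = \left(-14240\right) \left(- \frac{1}{8470}\right) - - \frac{7073}{406} = \frac{1424}{847} + \frac{7073}{406} = \frac{938425}{49126} \approx 19.102$)
$\sqrt{s{\left(-187,114 \right)} + v} = \sqrt{147 + \frac{938425}{49126}} = \sqrt{\frac{8159947}{49126}} = \frac{\sqrt{3312938482}}{4466}$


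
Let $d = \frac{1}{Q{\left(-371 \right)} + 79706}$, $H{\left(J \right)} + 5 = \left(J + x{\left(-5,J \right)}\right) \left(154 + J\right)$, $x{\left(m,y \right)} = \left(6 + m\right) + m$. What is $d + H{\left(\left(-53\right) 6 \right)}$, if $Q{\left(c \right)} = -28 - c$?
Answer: $\frac{4226827348}{80049} \approx 52803.0$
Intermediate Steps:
$x{\left(m,y \right)} = 6 + 2 m$
$H{\left(J \right)} = -5 + \left(-4 + J\right) \left(154 + J\right)$ ($H{\left(J \right)} = -5 + \left(J + \left(6 + 2 \left(-5\right)\right)\right) \left(154 + J\right) = -5 + \left(J + \left(6 - 10\right)\right) \left(154 + J\right) = -5 + \left(J - 4\right) \left(154 + J\right) = -5 + \left(-4 + J\right) \left(154 + J\right)$)
$d = \frac{1}{80049}$ ($d = \frac{1}{\left(-28 - -371\right) + 79706} = \frac{1}{\left(-28 + 371\right) + 79706} = \frac{1}{343 + 79706} = \frac{1}{80049} \approx 1.2492 \cdot 10^{-5}$)
$d + H{\left(\left(-53\right) 6 \right)} = \frac{1}{80049} + \left(-621 + \left(\left(-53\right) 6\right)^{2} + 150 \left(\left(-53\right) 6\right)\right) = \frac{1}{80049} + \left(-621 + \left(-318\right)^{2} + 150 \left(-318\right)\right) = \frac{1}{80049} - -52803 = \frac{1}{80049} + 52803 = \frac{4226827348}{80049}$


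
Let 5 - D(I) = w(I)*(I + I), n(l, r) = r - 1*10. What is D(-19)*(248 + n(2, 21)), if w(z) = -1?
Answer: -8547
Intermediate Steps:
n(l, r) = -10 + r (n(l, r) = r - 10 = -10 + r)
D(I) = 5 + 2*I (D(I) = 5 - (-1)*(I + I) = 5 - (-1)*2*I = 5 - (-2)*I = 5 + 2*I)
D(-19)*(248 + n(2, 21)) = (5 + 2*(-19))*(248 + (-10 + 21)) = (5 - 38)*(248 + 11) = -33*259 = -8547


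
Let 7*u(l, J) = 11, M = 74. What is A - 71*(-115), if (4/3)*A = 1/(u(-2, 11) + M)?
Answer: 17277161/2116 ≈ 8165.0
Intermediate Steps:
u(l, J) = 11/7 (u(l, J) = (⅐)*11 = 11/7)
A = 21/2116 (A = 3/(4*(11/7 + 74)) = 3/(4*(529/7)) = (¾)*(7/529) = 21/2116 ≈ 0.0099244)
A - 71*(-115) = 21/2116 - 71*(-115) = 21/2116 + 8165 = 17277161/2116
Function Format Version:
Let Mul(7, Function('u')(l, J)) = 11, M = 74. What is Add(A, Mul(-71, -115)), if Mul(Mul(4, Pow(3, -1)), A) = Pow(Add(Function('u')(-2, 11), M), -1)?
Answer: Rational(17277161, 2116) ≈ 8165.0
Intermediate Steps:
Function('u')(l, J) = Rational(11, 7) (Function('u')(l, J) = Mul(Rational(1, 7), 11) = Rational(11, 7))
A = Rational(21, 2116) (A = Mul(Rational(3, 4), Pow(Add(Rational(11, 7), 74), -1)) = Mul(Rational(3, 4), Pow(Rational(529, 7), -1)) = Mul(Rational(3, 4), Rational(7, 529)) = Rational(21, 2116) ≈ 0.0099244)
Add(A, Mul(-71, -115)) = Add(Rational(21, 2116), Mul(-71, -115)) = Add(Rational(21, 2116), 8165) = Rational(17277161, 2116)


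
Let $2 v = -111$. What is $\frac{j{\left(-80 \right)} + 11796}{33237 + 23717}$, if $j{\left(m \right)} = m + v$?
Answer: $\frac{23321}{113908} \approx 0.20474$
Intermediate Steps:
$v = - \frac{111}{2}$ ($v = \frac{1}{2} \left(-111\right) = - \frac{111}{2} \approx -55.5$)
$j{\left(m \right)} = - \frac{111}{2} + m$ ($j{\left(m \right)} = m - \frac{111}{2} = - \frac{111}{2} + m$)
$\frac{j{\left(-80 \right)} + 11796}{33237 + 23717} = \frac{\left(- \frac{111}{2} - 80\right) + 11796}{33237 + 23717} = \frac{- \frac{271}{2} + 11796}{56954} = \frac{23321}{2} \cdot \frac{1}{56954} = \frac{23321}{113908}$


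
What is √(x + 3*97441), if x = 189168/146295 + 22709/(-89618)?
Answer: √5583049570233112770541410/4370221770 ≈ 540.67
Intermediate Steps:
x = 4543548223/4370221770 (x = 189168*(1/146295) + 22709*(-1/89618) = 63056/48765 - 22709/89618 = 4543548223/4370221770 ≈ 1.0397)
√(x + 3*97441) = √(4543548223/4370221770 + 3*97441) = √(4543548223/4370221770 + 292323) = √(1277520882019933/4370221770) = √5583049570233112770541410/4370221770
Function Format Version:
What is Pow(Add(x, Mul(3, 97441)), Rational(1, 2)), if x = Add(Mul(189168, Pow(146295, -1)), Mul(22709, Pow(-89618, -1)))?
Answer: Mul(Rational(1, 4370221770), Pow(5583049570233112770541410, Rational(1, 2))) ≈ 540.67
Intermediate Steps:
x = Rational(4543548223, 4370221770) (x = Add(Mul(189168, Rational(1, 146295)), Mul(22709, Rational(-1, 89618))) = Add(Rational(63056, 48765), Rational(-22709, 89618)) = Rational(4543548223, 4370221770) ≈ 1.0397)
Pow(Add(x, Mul(3, 97441)), Rational(1, 2)) = Pow(Add(Rational(4543548223, 4370221770), Mul(3, 97441)), Rational(1, 2)) = Pow(Add(Rational(4543548223, 4370221770), 292323), Rational(1, 2)) = Pow(Rational(1277520882019933, 4370221770), Rational(1, 2)) = Mul(Rational(1, 4370221770), Pow(5583049570233112770541410, Rational(1, 2)))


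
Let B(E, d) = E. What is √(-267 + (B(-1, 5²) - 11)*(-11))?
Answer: 3*I*√15 ≈ 11.619*I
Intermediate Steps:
√(-267 + (B(-1, 5²) - 11)*(-11)) = √(-267 + (-1 - 11)*(-11)) = √(-267 - 12*(-11)) = √(-267 + 132) = √(-135) = 3*I*√15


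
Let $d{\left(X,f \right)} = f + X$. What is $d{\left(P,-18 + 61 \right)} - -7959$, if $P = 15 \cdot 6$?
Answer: $8092$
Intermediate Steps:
$P = 90$
$d{\left(X,f \right)} = X + f$
$d{\left(P,-18 + 61 \right)} - -7959 = \left(90 + \left(-18 + 61\right)\right) - -7959 = \left(90 + 43\right) + 7959 = 133 + 7959 = 8092$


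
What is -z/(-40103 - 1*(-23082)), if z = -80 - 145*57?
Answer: -8345/17021 ≈ -0.49028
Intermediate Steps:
z = -8345 (z = -80 - 8265 = -8345)
-z/(-40103 - 1*(-23082)) = -(-8345)/(-40103 - 1*(-23082)) = -(-8345)/(-40103 + 23082) = -(-8345)/(-17021) = -(-8345)*(-1)/17021 = -1*8345/17021 = -8345/17021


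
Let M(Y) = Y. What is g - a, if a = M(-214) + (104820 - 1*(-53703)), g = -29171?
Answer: -187480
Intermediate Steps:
a = 158309 (a = -214 + (104820 - 1*(-53703)) = -214 + (104820 + 53703) = -214 + 158523 = 158309)
g - a = -29171 - 1*158309 = -29171 - 158309 = -187480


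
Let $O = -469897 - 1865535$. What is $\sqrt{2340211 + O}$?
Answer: $9 \sqrt{59} \approx 69.13$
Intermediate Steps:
$O = -2335432$ ($O = -469897 - 1865535 = -2335432$)
$\sqrt{2340211 + O} = \sqrt{2340211 - 2335432} = \sqrt{4779} = 9 \sqrt{59}$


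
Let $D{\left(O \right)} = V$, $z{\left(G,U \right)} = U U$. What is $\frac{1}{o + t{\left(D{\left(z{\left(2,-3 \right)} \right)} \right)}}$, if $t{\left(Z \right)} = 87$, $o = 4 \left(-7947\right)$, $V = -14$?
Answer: $- \frac{1}{31701} \approx -3.1545 \cdot 10^{-5}$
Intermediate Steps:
$z{\left(G,U \right)} = U^{2}$
$D{\left(O \right)} = -14$
$o = -31788$
$\frac{1}{o + t{\left(D{\left(z{\left(2,-3 \right)} \right)} \right)}} = \frac{1}{-31788 + 87} = \frac{1}{-31701} = - \frac{1}{31701}$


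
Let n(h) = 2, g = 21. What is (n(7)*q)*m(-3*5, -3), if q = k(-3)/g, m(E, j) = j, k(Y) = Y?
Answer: 6/7 ≈ 0.85714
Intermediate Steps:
q = -⅐ (q = -3/21 = -3*1/21 = -⅐ ≈ -0.14286)
(n(7)*q)*m(-3*5, -3) = (2*(-⅐))*(-3) = -2/7*(-3) = 6/7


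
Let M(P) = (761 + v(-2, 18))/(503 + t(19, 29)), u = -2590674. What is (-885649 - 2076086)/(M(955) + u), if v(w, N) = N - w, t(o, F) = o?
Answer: 1546025670/1352331047 ≈ 1.1432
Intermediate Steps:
M(P) = 781/522 (M(P) = (761 + (18 - 1*(-2)))/(503 + 19) = (761 + (18 + 2))/522 = (761 + 20)*(1/522) = 781*(1/522) = 781/522)
(-885649 - 2076086)/(M(955) + u) = (-885649 - 2076086)/(781/522 - 2590674) = -2961735/(-1352331047/522) = -2961735*(-522/1352331047) = 1546025670/1352331047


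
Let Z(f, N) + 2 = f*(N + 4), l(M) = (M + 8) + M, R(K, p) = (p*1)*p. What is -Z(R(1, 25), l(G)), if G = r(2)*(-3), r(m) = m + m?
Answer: 7502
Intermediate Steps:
r(m) = 2*m
G = -12 (G = (2*2)*(-3) = 4*(-3) = -12)
R(K, p) = p² (R(K, p) = p*p = p²)
l(M) = 8 + 2*M (l(M) = (8 + M) + M = 8 + 2*M)
Z(f, N) = -2 + f*(4 + N) (Z(f, N) = -2 + f*(N + 4) = -2 + f*(4 + N))
-Z(R(1, 25), l(G)) = -(-2 + 4*25² + (8 + 2*(-12))*25²) = -(-2 + 4*625 + (8 - 24)*625) = -(-2 + 2500 - 16*625) = -(-2 + 2500 - 10000) = -1*(-7502) = 7502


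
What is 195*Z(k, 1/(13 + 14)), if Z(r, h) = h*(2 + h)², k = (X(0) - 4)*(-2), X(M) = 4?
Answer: 196625/6561 ≈ 29.969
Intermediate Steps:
k = 0 (k = (4 - 4)*(-2) = 0*(-2) = 0)
195*Z(k, 1/(13 + 14)) = 195*((2 + 1/(13 + 14))²/(13 + 14)) = 195*((2 + 1/27)²/27) = 195*((55/27)²/27) = 195*((1/27)*(3025/729)) = 195*(3025/19683) = 196625/6561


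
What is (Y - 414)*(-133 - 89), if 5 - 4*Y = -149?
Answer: 83361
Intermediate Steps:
Y = 77/2 (Y = 5/4 - 1/4*(-149) = 5/4 + 149/4 = 77/2 ≈ 38.500)
(Y - 414)*(-133 - 89) = (77/2 - 414)*(-133 - 89) = -751/2*(-222) = 83361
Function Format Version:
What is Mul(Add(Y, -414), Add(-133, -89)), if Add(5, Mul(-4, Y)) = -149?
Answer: 83361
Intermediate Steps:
Y = Rational(77, 2) (Y = Add(Rational(5, 4), Mul(Rational(-1, 4), -149)) = Add(Rational(5, 4), Rational(149, 4)) = Rational(77, 2) ≈ 38.500)
Mul(Add(Y, -414), Add(-133, -89)) = Mul(Add(Rational(77, 2), -414), Add(-133, -89)) = Mul(Rational(-751, 2), -222) = 83361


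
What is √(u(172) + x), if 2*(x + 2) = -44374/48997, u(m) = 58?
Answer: 3*√14816937785/48997 ≈ 7.4530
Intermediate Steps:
x = -120181/48997 (x = -2 + (-44374/48997)/2 = -2 + (-44374*1/48997)/2 = -2 + (½)*(-44374/48997) = -2 - 22187/48997 = -120181/48997 ≈ -2.4528)
√(u(172) + x) = √(58 - 120181/48997) = √(2721645/48997) = 3*√14816937785/48997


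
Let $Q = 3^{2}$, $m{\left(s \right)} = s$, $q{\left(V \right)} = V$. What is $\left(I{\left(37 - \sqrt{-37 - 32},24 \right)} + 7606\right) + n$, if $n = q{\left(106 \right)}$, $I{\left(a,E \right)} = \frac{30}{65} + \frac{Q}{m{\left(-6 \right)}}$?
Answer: $\frac{200485}{26} \approx 7711.0$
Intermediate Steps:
$Q = 9$
$I{\left(a,E \right)} = - \frac{27}{26}$ ($I{\left(a,E \right)} = \frac{30}{65} + \frac{9}{-6} = 30 \cdot \frac{1}{65} + 9 \left(- \frac{1}{6}\right) = \frac{6}{13} - \frac{3}{2} = - \frac{27}{26}$)
$n = 106$
$\left(I{\left(37 - \sqrt{-37 - 32},24 \right)} + 7606\right) + n = \left(- \frac{27}{26} + 7606\right) + 106 = \frac{197729}{26} + 106 = \frac{200485}{26}$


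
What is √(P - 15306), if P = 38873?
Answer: √23567 ≈ 153.52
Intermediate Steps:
√(P - 15306) = √(38873 - 15306) = √23567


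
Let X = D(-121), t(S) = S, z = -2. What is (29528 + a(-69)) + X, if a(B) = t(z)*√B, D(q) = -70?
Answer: 29458 - 2*I*√69 ≈ 29458.0 - 16.613*I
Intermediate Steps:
a(B) = -2*√B
X = -70
(29528 + a(-69)) + X = (29528 - 2*I*√69) - 70 = 29458 - 2*I*√69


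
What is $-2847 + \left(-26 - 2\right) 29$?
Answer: $-3659$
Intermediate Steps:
$-2847 + \left(-26 - 2\right) 29 = -2847 - 812 = -3659$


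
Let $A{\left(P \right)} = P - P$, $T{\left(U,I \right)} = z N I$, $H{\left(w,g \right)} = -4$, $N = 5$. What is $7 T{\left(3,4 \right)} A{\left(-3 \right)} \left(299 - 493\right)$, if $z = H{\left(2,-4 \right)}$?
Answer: $0$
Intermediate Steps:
$z = -4$
$T{\left(U,I \right)} = - 20 I$ ($T{\left(U,I \right)} = \left(-4\right) 5 I = - 20 I$)
$A{\left(P \right)} = 0$
$7 T{\left(3,4 \right)} A{\left(-3 \right)} \left(299 - 493\right) = 7 \left(\left(-20\right) 4\right) 0 \left(299 - 493\right) = 7 \left(-80\right) 0 \left(-194\right) = \left(-560\right) 0 \left(-194\right) = 0 \left(-194\right) = 0$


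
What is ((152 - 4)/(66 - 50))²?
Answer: 1369/16 ≈ 85.563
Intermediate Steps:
((152 - 4)/(66 - 50))² = (148/16)² = (148*(1/16))² = (37/4)² = 1369/16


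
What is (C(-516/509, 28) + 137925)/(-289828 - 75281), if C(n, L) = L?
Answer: -137953/365109 ≈ -0.37784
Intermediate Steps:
(C(-516/509, 28) + 137925)/(-289828 - 75281) = (28 + 137925)/(-289828 - 75281) = 137953/(-365109) = 137953*(-1/365109) = -137953/365109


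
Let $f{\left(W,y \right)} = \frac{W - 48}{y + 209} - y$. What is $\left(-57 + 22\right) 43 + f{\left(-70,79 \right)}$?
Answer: $- \frac{228155}{144} \approx -1584.4$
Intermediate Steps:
$f{\left(W,y \right)} = - y + \frac{-48 + W}{209 + y}$ ($f{\left(W,y \right)} = \frac{-48 + W}{209 + y} - y = - y + \frac{-48 + W}{209 + y}$)
$\left(-57 + 22\right) 43 + f{\left(-70,79 \right)} = \left(-57 + 22\right) 43 + \frac{-48 - 70 - 79^{2} - 16511}{209 + 79} = \left(-35\right) 43 + \frac{-48 - 70 - 6241 - 16511}{288} = -1505 + \frac{-48 - 70 - 6241 - 16511}{288} = -1505 + \frac{1}{288} \left(-22870\right) = -1505 - \frac{11435}{144} = - \frac{228155}{144}$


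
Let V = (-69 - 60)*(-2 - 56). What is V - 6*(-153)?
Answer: 8400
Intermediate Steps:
V = 7482 (V = -129*(-58) = 7482)
V - 6*(-153) = 7482 - 6*(-153) = 7482 + 918 = 8400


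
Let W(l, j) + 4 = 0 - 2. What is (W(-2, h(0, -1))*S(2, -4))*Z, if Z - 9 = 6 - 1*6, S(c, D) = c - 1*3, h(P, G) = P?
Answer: 54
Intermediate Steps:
W(l, j) = -6 (W(l, j) = -4 + (0 - 2) = -4 - 2 = -6)
S(c, D) = -3 + c (S(c, D) = c - 3 = -3 + c)
Z = 9 (Z = 9 + (6 - 1*6) = 9 + (6 - 6) = 9 + 0 = 9)
(W(-2, h(0, -1))*S(2, -4))*Z = -6*(-3 + 2)*9 = -6*(-1)*9 = 6*9 = 54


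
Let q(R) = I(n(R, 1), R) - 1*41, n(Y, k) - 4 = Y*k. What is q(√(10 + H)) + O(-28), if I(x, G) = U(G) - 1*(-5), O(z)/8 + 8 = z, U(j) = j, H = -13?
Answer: -324 + I*√3 ≈ -324.0 + 1.732*I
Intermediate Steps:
n(Y, k) = 4 + Y*k
O(z) = -64 + 8*z
I(x, G) = 5 + G (I(x, G) = G - 1*(-5) = G + 5 = 5 + G)
q(R) = -36 + R (q(R) = (5 + R) - 1*41 = (5 + R) - 41 = -36 + R)
q(√(10 + H)) + O(-28) = (-36 + √(10 - 13)) + (-64 + 8*(-28)) = (-36 + √(-3)) + (-64 - 224) = (-36 + I*√3) - 288 = -324 + I*√3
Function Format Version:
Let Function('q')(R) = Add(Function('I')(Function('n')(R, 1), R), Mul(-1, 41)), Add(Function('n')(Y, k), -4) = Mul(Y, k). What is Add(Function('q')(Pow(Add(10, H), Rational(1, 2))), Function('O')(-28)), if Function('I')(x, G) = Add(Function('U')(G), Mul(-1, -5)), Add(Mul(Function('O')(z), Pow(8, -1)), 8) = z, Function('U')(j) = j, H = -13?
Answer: Add(-324, Mul(I, Pow(3, Rational(1, 2)))) ≈ Add(-324.00, Mul(1.7320, I))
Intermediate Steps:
Function('n')(Y, k) = Add(4, Mul(Y, k))
Function('O')(z) = Add(-64, Mul(8, z))
Function('I')(x, G) = Add(5, G) (Function('I')(x, G) = Add(G, Mul(-1, -5)) = Add(G, 5) = Add(5, G))
Function('q')(R) = Add(-36, R) (Function('q')(R) = Add(Add(5, R), Mul(-1, 41)) = Add(Add(5, R), -41) = Add(-36, R))
Add(Function('q')(Pow(Add(10, H), Rational(1, 2))), Function('O')(-28)) = Add(Add(-36, Pow(Add(10, -13), Rational(1, 2))), Add(-64, Mul(8, -28))) = Add(Add(-36, Pow(-3, Rational(1, 2))), Add(-64, -224)) = Add(Add(-36, Mul(I, Pow(3, Rational(1, 2)))), -288) = Add(-324, Mul(I, Pow(3, Rational(1, 2))))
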